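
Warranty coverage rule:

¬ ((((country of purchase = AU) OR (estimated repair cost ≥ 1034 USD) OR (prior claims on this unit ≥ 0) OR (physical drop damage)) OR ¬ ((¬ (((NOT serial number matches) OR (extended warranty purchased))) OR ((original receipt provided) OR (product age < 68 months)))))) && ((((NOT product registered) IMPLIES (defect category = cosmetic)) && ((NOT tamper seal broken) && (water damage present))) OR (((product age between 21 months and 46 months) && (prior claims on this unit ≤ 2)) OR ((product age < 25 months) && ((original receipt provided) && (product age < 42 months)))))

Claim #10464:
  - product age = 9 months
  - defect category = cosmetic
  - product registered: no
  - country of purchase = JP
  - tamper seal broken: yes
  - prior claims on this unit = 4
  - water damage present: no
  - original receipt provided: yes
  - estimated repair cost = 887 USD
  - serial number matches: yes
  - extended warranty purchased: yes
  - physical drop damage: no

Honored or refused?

Atomic conditions:
  country of purchase = AU: JP == AU is false
  estimated repair cost ≥ 1034 USD: 887 ≥ 1034 is false
  prior claims on this unit ≥ 0: 4 ≥ 0 is true
  physical drop damage: no → false
  NOT serial number matches: yes → false
  extended warranty purchased: yes → true
  original receipt provided: yes → true
  product age < 68 months: 9 < 68 is true
  NOT product registered: no → true
  defect category = cosmetic: cosmetic == cosmetic is true
  NOT tamper seal broken: yes → false
  water damage present: no → false
  product age between 21 months and 46 months: 9 in [21, 46] is false
  prior claims on this unit ≤ 2: 4 ≤ 2 is false
  product age < 25 months: 9 < 25 is true
  product age < 42 months: 9 < 42 is true
Combine:
[1.1.1] false OR false OR true OR false = true
[1.1.2.1.1.1] false OR true = true
[1.1.2.1.1] NOT true = false
[1.1.2.1.2] true OR true = true
[1.1.2.1] false OR true = true
[1.1.2] NOT true = false
[1.1] true OR false = true
[1] NOT true = false
[2.1.1] true → true = true
[2.1.2] false AND false = false
[2.1] true AND false = false
[2.2.1] false AND false = false
[2.2.2.2] true AND true = true
[2.2.2] true AND true = true
[2.2] false OR true = true
[2] false OR true = true
[root] false AND true = false
Overall: false → refused

Refused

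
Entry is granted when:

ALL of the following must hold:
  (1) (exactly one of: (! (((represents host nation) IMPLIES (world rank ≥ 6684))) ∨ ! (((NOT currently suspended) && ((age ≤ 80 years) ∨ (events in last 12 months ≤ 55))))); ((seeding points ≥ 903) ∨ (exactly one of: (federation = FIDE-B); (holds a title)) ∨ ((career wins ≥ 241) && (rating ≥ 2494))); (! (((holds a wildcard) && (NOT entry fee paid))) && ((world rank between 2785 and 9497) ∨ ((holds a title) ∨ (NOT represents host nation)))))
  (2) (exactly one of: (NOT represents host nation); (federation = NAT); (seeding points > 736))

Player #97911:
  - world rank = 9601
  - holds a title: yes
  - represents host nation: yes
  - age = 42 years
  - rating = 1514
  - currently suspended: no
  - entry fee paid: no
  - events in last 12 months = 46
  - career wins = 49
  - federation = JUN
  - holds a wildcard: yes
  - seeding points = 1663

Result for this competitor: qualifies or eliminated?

Atomic conditions:
  represents host nation: yes → true
  world rank ≥ 6684: 9601 ≥ 6684 is true
  NOT currently suspended: no → true
  age ≤ 80 years: 42 ≤ 80 is true
  events in last 12 months ≤ 55: 46 ≤ 55 is true
  seeding points ≥ 903: 1663 ≥ 903 is true
  federation = FIDE-B: JUN == FIDE-B is false
  holds a title: yes → true
  career wins ≥ 241: 49 ≥ 241 is false
  rating ≥ 2494: 1514 ≥ 2494 is false
  holds a wildcard: yes → true
  NOT entry fee paid: no → true
  world rank between 2785 and 9497: 9601 in [2785, 9497] is false
  NOT represents host nation: yes → false
  federation = NAT: JUN == NAT is false
  seeding points > 736: 1663 > 736 is true
Combine:
[1.1.1.1] true → true = true
[1.1.1] NOT true = false
[1.1.2.1.2] true OR true = true
[1.1.2.1] true AND true = true
[1.1.2] NOT true = false
[1.1] false OR false = false
[1.2.2] exactly-one(false, true) = true
[1.2.3] false AND false = false
[1.2] true OR true OR false = true
[1.3.1.1] true AND true = true
[1.3.1] NOT true = false
[1.3.2.2] true OR false = true
[1.3.2] false OR true = true
[1.3] false AND true = false
[1] exactly-one(false, true, false) = true
[2] exactly-one(false, false, true) = true
[root] true AND true = true
Overall: true → qualifies

Qualifies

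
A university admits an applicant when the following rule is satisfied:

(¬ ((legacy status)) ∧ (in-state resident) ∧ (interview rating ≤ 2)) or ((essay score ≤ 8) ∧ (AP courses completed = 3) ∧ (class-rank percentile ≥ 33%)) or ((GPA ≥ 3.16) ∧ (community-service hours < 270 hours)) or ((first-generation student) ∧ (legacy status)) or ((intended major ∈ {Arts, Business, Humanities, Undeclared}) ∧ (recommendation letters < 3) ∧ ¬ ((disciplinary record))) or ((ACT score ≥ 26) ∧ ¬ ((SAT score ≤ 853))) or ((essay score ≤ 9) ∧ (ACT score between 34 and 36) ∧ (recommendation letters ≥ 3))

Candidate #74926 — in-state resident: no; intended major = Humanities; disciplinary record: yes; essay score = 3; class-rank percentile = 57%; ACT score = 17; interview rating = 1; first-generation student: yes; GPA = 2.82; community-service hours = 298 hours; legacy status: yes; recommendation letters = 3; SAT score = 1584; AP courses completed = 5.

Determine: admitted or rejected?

Admitted

Atomic conditions:
  legacy status: yes → true
  in-state resident: no → false
  interview rating ≤ 2: 1 ≤ 2 is true
  essay score ≤ 8: 3 ≤ 8 is true
  AP courses completed = 3: 5 == 3 is false
  class-rank percentile ≥ 33%: 57 ≥ 33 is true
  GPA ≥ 3.16: 2.82 ≥ 3.16 is false
  community-service hours < 270 hours: 298 < 270 is false
  first-generation student: yes → true
  intended major ∈ {Arts, Business, Humanities, Undeclared}: Humanities is in the set → true
  recommendation letters < 3: 3 < 3 is false
  disciplinary record: yes → true
  ACT score ≥ 26: 17 ≥ 26 is false
  SAT score ≤ 853: 1584 ≤ 853 is false
  essay score ≤ 9: 3 ≤ 9 is true
  ACT score between 34 and 36: 17 in [34, 36] is false
  recommendation letters ≥ 3: 3 ≥ 3 is true
Combine:
[1.1] NOT true = false
[1] false AND false AND true = false
[2] true AND false AND true = false
[3] false AND false = false
[4] true AND true = true
[5.3] NOT true = false
[5] true AND false AND false = false
[6.2] NOT false = true
[6] false AND true = false
[7] true AND false AND true = false
[root] false OR false OR false OR true OR false OR false OR false = true
Overall: true → admitted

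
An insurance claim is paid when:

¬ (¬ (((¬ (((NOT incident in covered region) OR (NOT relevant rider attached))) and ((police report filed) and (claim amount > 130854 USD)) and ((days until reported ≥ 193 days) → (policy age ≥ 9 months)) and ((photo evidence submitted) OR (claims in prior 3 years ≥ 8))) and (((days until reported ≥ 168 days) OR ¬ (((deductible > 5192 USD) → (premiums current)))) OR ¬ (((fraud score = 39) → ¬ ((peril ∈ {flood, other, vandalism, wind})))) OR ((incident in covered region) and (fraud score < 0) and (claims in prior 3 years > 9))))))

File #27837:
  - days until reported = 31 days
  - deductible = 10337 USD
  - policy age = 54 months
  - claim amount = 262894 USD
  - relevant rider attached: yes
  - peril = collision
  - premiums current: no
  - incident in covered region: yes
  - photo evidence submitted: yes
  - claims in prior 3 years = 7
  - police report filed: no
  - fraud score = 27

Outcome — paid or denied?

Denied

Atomic conditions:
  NOT incident in covered region: yes → false
  NOT relevant rider attached: yes → false
  police report filed: no → false
  claim amount > 130854 USD: 262894 > 130854 is true
  days until reported ≥ 193 days: 31 ≥ 193 is false
  policy age ≥ 9 months: 54 ≥ 9 is true
  photo evidence submitted: yes → true
  claims in prior 3 years ≥ 8: 7 ≥ 8 is false
  days until reported ≥ 168 days: 31 ≥ 168 is false
  deductible > 5192 USD: 10337 > 5192 is true
  premiums current: no → false
  fraud score = 39: 27 == 39 is false
  peril ∈ {flood, other, vandalism, wind}: collision is not in the set → false
  incident in covered region: yes → true
  fraud score < 0: 27 < 0 is false
  claims in prior 3 years > 9: 7 > 9 is false
Combine:
[1.1.1.1.1] false OR false = false
[1.1.1.1] NOT false = true
[1.1.1.2] false AND true = false
[1.1.1.3] false → true (antecedent false ⇒ implication holds) = true
[1.1.1.4] true OR false = true
[1.1.1] true AND false AND true AND true = false
[1.1.2.1.2.1] true → false = false
[1.1.2.1.2] NOT false = true
[1.1.2.1] false OR true = true
[1.1.2.2.1.2] NOT false = true
[1.1.2.2.1] false → true (antecedent false ⇒ implication holds) = true
[1.1.2.2] NOT true = false
[1.1.2.3] true AND false AND false = false
[1.1.2] true OR false OR false = true
[1.1] false AND true = false
[1] NOT false = true
[root] NOT true = false
Overall: false → denied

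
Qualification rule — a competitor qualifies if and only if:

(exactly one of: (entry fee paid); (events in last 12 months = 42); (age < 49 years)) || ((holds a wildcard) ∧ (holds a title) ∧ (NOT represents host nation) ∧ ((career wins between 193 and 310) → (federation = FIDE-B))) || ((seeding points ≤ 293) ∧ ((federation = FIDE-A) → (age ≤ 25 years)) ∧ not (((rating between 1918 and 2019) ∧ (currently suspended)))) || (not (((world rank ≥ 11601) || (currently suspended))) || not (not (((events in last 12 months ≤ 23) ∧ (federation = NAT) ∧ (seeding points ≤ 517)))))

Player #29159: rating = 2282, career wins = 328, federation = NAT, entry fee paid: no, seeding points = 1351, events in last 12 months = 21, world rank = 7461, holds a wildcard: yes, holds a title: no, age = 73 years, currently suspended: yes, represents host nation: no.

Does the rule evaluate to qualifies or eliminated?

Atomic conditions:
  entry fee paid: no → false
  events in last 12 months = 42: 21 == 42 is false
  age < 49 years: 73 < 49 is false
  holds a wildcard: yes → true
  holds a title: no → false
  NOT represents host nation: no → true
  career wins between 193 and 310: 328 in [193, 310] is false
  federation = FIDE-B: NAT == FIDE-B is false
  seeding points ≤ 293: 1351 ≤ 293 is false
  federation = FIDE-A: NAT == FIDE-A is false
  age ≤ 25 years: 73 ≤ 25 is false
  rating between 1918 and 2019: 2282 in [1918, 2019] is false
  currently suspended: yes → true
  world rank ≥ 11601: 7461 ≥ 11601 is false
  events in last 12 months ≤ 23: 21 ≤ 23 is true
  federation = NAT: NAT == NAT is true
  seeding points ≤ 517: 1351 ≤ 517 is false
Combine:
[1] exactly-one(false, false, false) = false
[2.4] false → false (antecedent false ⇒ implication holds) = true
[2] true AND false AND true AND true = false
[3.2] false → false (antecedent false ⇒ implication holds) = true
[3.3.1] false AND true = false
[3.3] NOT false = true
[3] false AND true AND true = false
[4.1.1] false OR true = true
[4.1] NOT true = false
[4.2.1.1] true AND true AND false = false
[4.2.1] NOT false = true
[4.2] NOT true = false
[4] false OR false = false
[root] false OR false OR false OR false = false
Overall: false → eliminated

Eliminated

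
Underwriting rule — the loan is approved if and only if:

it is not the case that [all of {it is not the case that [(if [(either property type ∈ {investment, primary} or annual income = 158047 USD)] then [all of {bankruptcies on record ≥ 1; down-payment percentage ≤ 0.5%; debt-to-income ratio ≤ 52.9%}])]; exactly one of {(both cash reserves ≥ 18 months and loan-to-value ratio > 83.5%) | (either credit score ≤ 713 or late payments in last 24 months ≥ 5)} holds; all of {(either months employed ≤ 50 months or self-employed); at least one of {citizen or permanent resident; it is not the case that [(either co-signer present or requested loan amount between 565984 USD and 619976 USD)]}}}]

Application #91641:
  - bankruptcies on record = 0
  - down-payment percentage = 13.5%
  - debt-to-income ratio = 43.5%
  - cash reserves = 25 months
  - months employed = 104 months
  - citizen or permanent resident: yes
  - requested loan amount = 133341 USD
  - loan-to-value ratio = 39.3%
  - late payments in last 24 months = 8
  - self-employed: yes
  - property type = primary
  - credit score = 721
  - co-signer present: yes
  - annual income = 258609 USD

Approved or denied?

Atomic conditions:
  property type ∈ {investment, primary}: primary is in the set → true
  annual income = 158047 USD: 258609 == 158047 is false
  bankruptcies on record ≥ 1: 0 ≥ 1 is false
  down-payment percentage ≤ 0.5%: 13.5 ≤ 0.5 is false
  debt-to-income ratio ≤ 52.9%: 43.5 ≤ 52.9 is true
  cash reserves ≥ 18 months: 25 ≥ 18 is true
  loan-to-value ratio > 83.5%: 39.3 > 83.5 is false
  credit score ≤ 713: 721 ≤ 713 is false
  late payments in last 24 months ≥ 5: 8 ≥ 5 is true
  months employed ≤ 50 months: 104 ≤ 50 is false
  self-employed: yes → true
  citizen or permanent resident: yes → true
  co-signer present: yes → true
  requested loan amount between 565984 USD and 619976 USD: 133341 in [565984, 619976] is false
Combine:
[1.1.1.1] true OR false = true
[1.1.1.2] false AND false AND true = false
[1.1.1] true → false = false
[1.1] NOT false = true
[1.2.1] true AND false = false
[1.2.2] false OR true = true
[1.2] exactly-one(false, true) = true
[1.3.1] false OR true = true
[1.3.2.2.1] true OR false = true
[1.3.2.2] NOT true = false
[1.3.2] true OR false = true
[1.3] true AND true = true
[1] true AND true AND true = true
[root] NOT true = false
Overall: false → denied

Denied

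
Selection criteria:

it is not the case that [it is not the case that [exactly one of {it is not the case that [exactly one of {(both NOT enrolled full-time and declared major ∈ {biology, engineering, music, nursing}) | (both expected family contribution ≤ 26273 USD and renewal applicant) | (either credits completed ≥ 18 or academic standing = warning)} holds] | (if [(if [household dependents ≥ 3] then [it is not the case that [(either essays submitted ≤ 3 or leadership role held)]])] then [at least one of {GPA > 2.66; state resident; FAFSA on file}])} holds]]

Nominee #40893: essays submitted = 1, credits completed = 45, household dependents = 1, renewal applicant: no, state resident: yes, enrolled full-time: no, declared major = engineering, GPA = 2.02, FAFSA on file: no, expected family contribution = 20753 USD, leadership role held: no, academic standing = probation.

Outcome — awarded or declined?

Atomic conditions:
  NOT enrolled full-time: no → true
  declared major ∈ {biology, engineering, music, nursing}: engineering is in the set → true
  expected family contribution ≤ 26273 USD: 20753 ≤ 26273 is true
  renewal applicant: no → false
  credits completed ≥ 18: 45 ≥ 18 is true
  academic standing = warning: probation == warning is false
  household dependents ≥ 3: 1 ≥ 3 is false
  essays submitted ≤ 3: 1 ≤ 3 is true
  leadership role held: no → false
  GPA > 2.66: 2.02 > 2.66 is false
  state resident: yes → true
  FAFSA on file: no → false
Combine:
[1.1.1.1.1] true AND true = true
[1.1.1.1.2] true AND false = false
[1.1.1.1.3] true OR false = true
[1.1.1.1] exactly-one(true, false, true) = false
[1.1.1] NOT false = true
[1.1.2.1.2.1] true OR false = true
[1.1.2.1.2] NOT true = false
[1.1.2.1] false → false (antecedent false ⇒ implication holds) = true
[1.1.2.2] false OR true OR false = true
[1.1.2] true → true = true
[1.1] exactly-one(true, true) = false
[1] NOT false = true
[root] NOT true = false
Overall: false → declined

Declined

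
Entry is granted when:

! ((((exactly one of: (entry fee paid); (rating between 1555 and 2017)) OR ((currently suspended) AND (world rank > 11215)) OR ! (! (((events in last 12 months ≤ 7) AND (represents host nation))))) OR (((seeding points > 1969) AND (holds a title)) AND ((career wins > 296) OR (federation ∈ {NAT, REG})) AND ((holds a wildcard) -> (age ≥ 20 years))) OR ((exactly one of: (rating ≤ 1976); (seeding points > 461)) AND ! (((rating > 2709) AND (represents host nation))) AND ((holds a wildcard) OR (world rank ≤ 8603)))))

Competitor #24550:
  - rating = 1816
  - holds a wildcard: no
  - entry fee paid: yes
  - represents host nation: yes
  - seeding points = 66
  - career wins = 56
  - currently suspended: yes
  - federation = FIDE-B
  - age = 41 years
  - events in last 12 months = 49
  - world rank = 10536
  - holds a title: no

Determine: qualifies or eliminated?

Qualifies

Atomic conditions:
  entry fee paid: yes → true
  rating between 1555 and 2017: 1816 in [1555, 2017] is true
  currently suspended: yes → true
  world rank > 11215: 10536 > 11215 is false
  events in last 12 months ≤ 7: 49 ≤ 7 is false
  represents host nation: yes → true
  seeding points > 1969: 66 > 1969 is false
  holds a title: no → false
  career wins > 296: 56 > 296 is false
  federation ∈ {NAT, REG}: FIDE-B is not in the set → false
  holds a wildcard: no → false
  age ≥ 20 years: 41 ≥ 20 is true
  rating ≤ 1976: 1816 ≤ 1976 is true
  seeding points > 461: 66 > 461 is false
  rating > 2709: 1816 > 2709 is false
  world rank ≤ 8603: 10536 ≤ 8603 is false
Combine:
[1.1.1] exactly-one(true, true) = false
[1.1.2] true AND false = false
[1.1.3.1.1] false AND true = false
[1.1.3.1] NOT false = true
[1.1.3] NOT true = false
[1.1] false OR false OR false = false
[1.2.1] false AND false = false
[1.2.2] false OR false = false
[1.2.3] false → true (antecedent false ⇒ implication holds) = true
[1.2] false AND false AND true = false
[1.3.1] exactly-one(true, false) = true
[1.3.2.1] false AND true = false
[1.3.2] NOT false = true
[1.3.3] false OR false = false
[1.3] true AND true AND false = false
[1] false OR false OR false = false
[root] NOT false = true
Overall: true → qualifies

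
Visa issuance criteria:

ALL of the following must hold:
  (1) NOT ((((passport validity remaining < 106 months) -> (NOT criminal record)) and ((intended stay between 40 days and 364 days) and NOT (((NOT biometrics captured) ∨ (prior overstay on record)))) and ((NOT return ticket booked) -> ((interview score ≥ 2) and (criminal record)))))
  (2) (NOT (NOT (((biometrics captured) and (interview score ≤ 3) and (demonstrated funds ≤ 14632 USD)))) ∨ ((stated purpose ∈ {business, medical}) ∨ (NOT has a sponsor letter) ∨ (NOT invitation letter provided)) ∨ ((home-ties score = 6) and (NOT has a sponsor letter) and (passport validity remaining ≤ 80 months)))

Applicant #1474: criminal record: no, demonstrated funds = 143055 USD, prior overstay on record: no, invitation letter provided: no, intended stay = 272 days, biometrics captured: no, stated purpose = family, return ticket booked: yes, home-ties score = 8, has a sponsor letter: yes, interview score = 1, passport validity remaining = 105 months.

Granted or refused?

Granted

Atomic conditions:
  passport validity remaining < 106 months: 105 < 106 is true
  NOT criminal record: no → true
  intended stay between 40 days and 364 days: 272 in [40, 364] is true
  NOT biometrics captured: no → true
  prior overstay on record: no → false
  NOT return ticket booked: yes → false
  interview score ≥ 2: 1 ≥ 2 is false
  criminal record: no → false
  biometrics captured: no → false
  interview score ≤ 3: 1 ≤ 3 is true
  demonstrated funds ≤ 14632 USD: 143055 ≤ 14632 is false
  stated purpose ∈ {business, medical}: family is not in the set → false
  NOT has a sponsor letter: yes → false
  NOT invitation letter provided: no → true
  home-ties score = 6: 8 == 6 is false
  passport validity remaining ≤ 80 months: 105 ≤ 80 is false
Combine:
[1.1.1] true → true = true
[1.1.2.2.1] true OR false = true
[1.1.2.2] NOT true = false
[1.1.2] true AND false = false
[1.1.3.2] false AND false = false
[1.1.3] false → false (antecedent false ⇒ implication holds) = true
[1.1] true AND false AND true = false
[1] NOT false = true
[2.1.1.1] false AND true AND false = false
[2.1.1] NOT false = true
[2.1] NOT true = false
[2.2] false OR false OR true = true
[2.3] false AND false AND false = false
[2] false OR true OR false = true
[root] true AND true = true
Overall: true → granted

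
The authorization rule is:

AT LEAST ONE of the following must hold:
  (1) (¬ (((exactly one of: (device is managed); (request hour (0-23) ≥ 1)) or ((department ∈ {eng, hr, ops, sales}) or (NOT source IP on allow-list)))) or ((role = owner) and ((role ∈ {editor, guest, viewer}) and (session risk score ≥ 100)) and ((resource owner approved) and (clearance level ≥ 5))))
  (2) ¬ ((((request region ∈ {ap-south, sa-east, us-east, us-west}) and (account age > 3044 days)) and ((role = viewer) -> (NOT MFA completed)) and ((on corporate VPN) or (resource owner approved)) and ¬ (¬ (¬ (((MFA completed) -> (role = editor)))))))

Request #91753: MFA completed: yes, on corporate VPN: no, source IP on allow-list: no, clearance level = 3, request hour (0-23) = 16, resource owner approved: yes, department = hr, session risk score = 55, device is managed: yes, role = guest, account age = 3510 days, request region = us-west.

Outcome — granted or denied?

Atomic conditions:
  device is managed: yes → true
  request hour (0-23) ≥ 1: 16 ≥ 1 is true
  department ∈ {eng, hr, ops, sales}: hr is in the set → true
  NOT source IP on allow-list: no → true
  role = owner: guest == owner is false
  role ∈ {editor, guest, viewer}: guest is in the set → true
  session risk score ≥ 100: 55 ≥ 100 is false
  resource owner approved: yes → true
  clearance level ≥ 5: 3 ≥ 5 is false
  request region ∈ {ap-south, sa-east, us-east, us-west}: us-west is in the set → true
  account age > 3044 days: 3510 > 3044 is true
  role = viewer: guest == viewer is false
  NOT MFA completed: yes → false
  on corporate VPN: no → false
  MFA completed: yes → true
  role = editor: guest == editor is false
Combine:
[1.1.1.1] exactly-one(true, true) = false
[1.1.1.2] true OR true = true
[1.1.1] false OR true = true
[1.1] NOT true = false
[1.2.2] true AND false = false
[1.2.3] true AND false = false
[1.2] false AND false AND false = false
[1] false OR false = false
[2.1.1] true AND true = true
[2.1.2] false → false (antecedent false ⇒ implication holds) = true
[2.1.3] false OR true = true
[2.1.4.1.1.1] true → false = false
[2.1.4.1.1] NOT false = true
[2.1.4.1] NOT true = false
[2.1.4] NOT false = true
[2.1] true AND true AND true AND true = true
[2] NOT true = false
[root] false OR false = false
Overall: false → denied

Denied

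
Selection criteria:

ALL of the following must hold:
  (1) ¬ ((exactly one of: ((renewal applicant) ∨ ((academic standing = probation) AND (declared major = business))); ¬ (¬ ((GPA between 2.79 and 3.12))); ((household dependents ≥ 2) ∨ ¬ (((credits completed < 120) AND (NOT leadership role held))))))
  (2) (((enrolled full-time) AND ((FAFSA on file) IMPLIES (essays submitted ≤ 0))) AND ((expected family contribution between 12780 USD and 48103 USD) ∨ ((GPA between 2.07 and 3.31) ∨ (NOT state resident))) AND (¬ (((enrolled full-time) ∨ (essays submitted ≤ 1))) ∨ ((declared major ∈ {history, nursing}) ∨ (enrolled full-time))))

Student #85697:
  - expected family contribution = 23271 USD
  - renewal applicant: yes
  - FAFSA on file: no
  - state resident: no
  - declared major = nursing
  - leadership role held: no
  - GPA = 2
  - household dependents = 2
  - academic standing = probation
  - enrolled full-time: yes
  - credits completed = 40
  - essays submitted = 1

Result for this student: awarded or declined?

Awarded

Atomic conditions:
  renewal applicant: yes → true
  academic standing = probation: probation == probation is true
  declared major = business: nursing == business is false
  GPA between 2.79 and 3.12: 2 in [2.79, 3.12] is false
  household dependents ≥ 2: 2 ≥ 2 is true
  credits completed < 120: 40 < 120 is true
  NOT leadership role held: no → true
  enrolled full-time: yes → true
  FAFSA on file: no → false
  essays submitted ≤ 0: 1 ≤ 0 is false
  expected family contribution between 12780 USD and 48103 USD: 23271 in [12780, 48103] is true
  GPA between 2.07 and 3.31: 2 in [2.07, 3.31] is false
  NOT state resident: no → true
  essays submitted ≤ 1: 1 ≤ 1 is true
  declared major ∈ {history, nursing}: nursing is in the set → true
Combine:
[1.1.1.2] true AND false = false
[1.1.1] true OR false = true
[1.1.2.1] NOT false = true
[1.1.2] NOT true = false
[1.1.3.2.1] true AND true = true
[1.1.3.2] NOT true = false
[1.1.3] true OR false = true
[1.1] exactly-one(true, false, true) = false
[1] NOT false = true
[2.1.2] false → false (antecedent false ⇒ implication holds) = true
[2.1] true AND true = true
[2.2.2] false OR true = true
[2.2] true OR true = true
[2.3.1.1] true OR true = true
[2.3.1] NOT true = false
[2.3.2] true OR true = true
[2.3] false OR true = true
[2] true AND true AND true = true
[root] true AND true = true
Overall: true → awarded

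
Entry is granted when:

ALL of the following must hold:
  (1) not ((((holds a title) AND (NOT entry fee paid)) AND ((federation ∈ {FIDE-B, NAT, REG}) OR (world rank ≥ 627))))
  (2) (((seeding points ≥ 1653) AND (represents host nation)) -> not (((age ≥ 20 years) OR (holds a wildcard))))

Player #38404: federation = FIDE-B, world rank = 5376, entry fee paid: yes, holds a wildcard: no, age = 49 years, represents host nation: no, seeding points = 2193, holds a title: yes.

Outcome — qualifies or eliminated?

Atomic conditions:
  holds a title: yes → true
  NOT entry fee paid: yes → false
  federation ∈ {FIDE-B, NAT, REG}: FIDE-B is in the set → true
  world rank ≥ 627: 5376 ≥ 627 is true
  seeding points ≥ 1653: 2193 ≥ 1653 is true
  represents host nation: no → false
  age ≥ 20 years: 49 ≥ 20 is true
  holds a wildcard: no → false
Combine:
[1.1.1] true AND false = false
[1.1.2] true OR true = true
[1.1] false AND true = false
[1] NOT false = true
[2.1] true AND false = false
[2.2.1] true OR false = true
[2.2] NOT true = false
[2] false → false (antecedent false ⇒ implication holds) = true
[root] true AND true = true
Overall: true → qualifies

Qualifies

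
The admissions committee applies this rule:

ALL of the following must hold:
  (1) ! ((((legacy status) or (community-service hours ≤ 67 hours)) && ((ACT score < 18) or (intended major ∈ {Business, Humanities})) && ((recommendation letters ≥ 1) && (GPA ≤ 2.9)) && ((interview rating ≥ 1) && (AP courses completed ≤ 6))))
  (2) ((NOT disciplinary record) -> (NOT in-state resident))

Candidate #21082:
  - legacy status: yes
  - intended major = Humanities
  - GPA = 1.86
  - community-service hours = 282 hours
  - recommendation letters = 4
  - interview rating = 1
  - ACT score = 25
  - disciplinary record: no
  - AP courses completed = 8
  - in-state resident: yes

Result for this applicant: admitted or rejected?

Atomic conditions:
  legacy status: yes → true
  community-service hours ≤ 67 hours: 282 ≤ 67 is false
  ACT score < 18: 25 < 18 is false
  intended major ∈ {Business, Humanities}: Humanities is in the set → true
  recommendation letters ≥ 1: 4 ≥ 1 is true
  GPA ≤ 2.9: 1.86 ≤ 2.9 is true
  interview rating ≥ 1: 1 ≥ 1 is true
  AP courses completed ≤ 6: 8 ≤ 6 is false
  NOT disciplinary record: no → true
  NOT in-state resident: yes → false
Combine:
[1.1.1] true OR false = true
[1.1.2] false OR true = true
[1.1.3] true AND true = true
[1.1.4] true AND false = false
[1.1] true AND true AND true AND false = false
[1] NOT false = true
[2] true → false = false
[root] true AND false = false
Overall: false → rejected

Rejected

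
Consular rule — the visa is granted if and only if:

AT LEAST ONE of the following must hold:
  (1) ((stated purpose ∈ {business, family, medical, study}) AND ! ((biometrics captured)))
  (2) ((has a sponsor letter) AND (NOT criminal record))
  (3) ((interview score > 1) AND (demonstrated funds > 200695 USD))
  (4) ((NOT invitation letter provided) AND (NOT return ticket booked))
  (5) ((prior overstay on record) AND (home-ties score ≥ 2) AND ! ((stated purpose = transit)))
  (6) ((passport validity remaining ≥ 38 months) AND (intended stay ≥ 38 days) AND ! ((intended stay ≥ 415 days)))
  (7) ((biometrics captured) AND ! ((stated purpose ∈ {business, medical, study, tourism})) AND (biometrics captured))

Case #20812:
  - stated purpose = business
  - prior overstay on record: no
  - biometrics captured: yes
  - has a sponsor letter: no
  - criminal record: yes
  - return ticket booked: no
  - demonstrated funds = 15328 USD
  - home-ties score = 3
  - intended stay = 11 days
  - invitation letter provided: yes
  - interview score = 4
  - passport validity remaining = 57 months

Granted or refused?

Atomic conditions:
  stated purpose ∈ {business, family, medical, study}: business is in the set → true
  biometrics captured: yes → true
  has a sponsor letter: no → false
  NOT criminal record: yes → false
  interview score > 1: 4 > 1 is true
  demonstrated funds > 200695 USD: 15328 > 200695 is false
  NOT invitation letter provided: yes → false
  NOT return ticket booked: no → true
  prior overstay on record: no → false
  home-ties score ≥ 2: 3 ≥ 2 is true
  stated purpose = transit: business == transit is false
  passport validity remaining ≥ 38 months: 57 ≥ 38 is true
  intended stay ≥ 38 days: 11 ≥ 38 is false
  intended stay ≥ 415 days: 11 ≥ 415 is false
  stated purpose ∈ {business, medical, study, tourism}: business is in the set → true
Combine:
[1.2] NOT true = false
[1] true AND false = false
[2] false AND false = false
[3] true AND false = false
[4] false AND true = false
[5.3] NOT false = true
[5] false AND true AND true = false
[6.3] NOT false = true
[6] true AND false AND true = false
[7.2] NOT true = false
[7] true AND false AND true = false
[root] false OR false OR false OR false OR false OR false OR false = false
Overall: false → refused

Refused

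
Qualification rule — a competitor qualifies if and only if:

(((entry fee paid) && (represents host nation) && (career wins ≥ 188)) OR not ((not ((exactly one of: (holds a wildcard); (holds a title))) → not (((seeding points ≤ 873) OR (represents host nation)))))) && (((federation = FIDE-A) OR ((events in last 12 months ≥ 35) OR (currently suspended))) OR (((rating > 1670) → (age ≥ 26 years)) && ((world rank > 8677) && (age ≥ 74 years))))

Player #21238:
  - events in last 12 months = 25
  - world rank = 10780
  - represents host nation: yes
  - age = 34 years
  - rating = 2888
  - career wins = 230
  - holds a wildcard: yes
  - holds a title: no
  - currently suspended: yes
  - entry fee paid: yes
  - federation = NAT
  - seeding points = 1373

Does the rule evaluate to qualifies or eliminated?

Qualifies

Atomic conditions:
  entry fee paid: yes → true
  represents host nation: yes → true
  career wins ≥ 188: 230 ≥ 188 is true
  holds a wildcard: yes → true
  holds a title: no → false
  seeding points ≤ 873: 1373 ≤ 873 is false
  federation = FIDE-A: NAT == FIDE-A is false
  events in last 12 months ≥ 35: 25 ≥ 35 is false
  currently suspended: yes → true
  rating > 1670: 2888 > 1670 is true
  age ≥ 26 years: 34 ≥ 26 is true
  world rank > 8677: 10780 > 8677 is true
  age ≥ 74 years: 34 ≥ 74 is false
Combine:
[1.1] true AND true AND true = true
[1.2.1.1.1] exactly-one(true, false) = true
[1.2.1.1] NOT true = false
[1.2.1.2.1] false OR true = true
[1.2.1.2] NOT true = false
[1.2.1] false → false (antecedent false ⇒ implication holds) = true
[1.2] NOT true = false
[1] true OR false = true
[2.1.2] false OR true = true
[2.1] false OR true = true
[2.2.1] true → true = true
[2.2.2] true AND false = false
[2.2] true AND false = false
[2] true OR false = true
[root] true AND true = true
Overall: true → qualifies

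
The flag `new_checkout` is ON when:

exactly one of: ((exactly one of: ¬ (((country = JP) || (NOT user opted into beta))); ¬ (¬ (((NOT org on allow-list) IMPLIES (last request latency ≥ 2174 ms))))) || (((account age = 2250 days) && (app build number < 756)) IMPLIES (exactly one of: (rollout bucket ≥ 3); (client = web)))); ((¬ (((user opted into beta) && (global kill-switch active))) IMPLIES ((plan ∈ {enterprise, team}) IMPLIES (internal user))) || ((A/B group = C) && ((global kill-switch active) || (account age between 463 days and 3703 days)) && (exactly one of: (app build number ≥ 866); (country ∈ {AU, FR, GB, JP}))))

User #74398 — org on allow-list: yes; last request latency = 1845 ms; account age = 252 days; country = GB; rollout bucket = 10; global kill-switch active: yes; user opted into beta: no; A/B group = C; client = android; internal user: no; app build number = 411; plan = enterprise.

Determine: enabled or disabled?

Atomic conditions:
  country = JP: GB == JP is false
  NOT user opted into beta: no → true
  NOT org on allow-list: yes → false
  last request latency ≥ 2174 ms: 1845 ≥ 2174 is false
  account age = 2250 days: 252 == 2250 is false
  app build number < 756: 411 < 756 is true
  rollout bucket ≥ 3: 10 ≥ 3 is true
  client = web: android == web is false
  user opted into beta: no → false
  global kill-switch active: yes → true
  plan ∈ {enterprise, team}: enterprise is in the set → true
  internal user: no → false
  A/B group = C: C == C is true
  account age between 463 days and 3703 days: 252 in [463, 3703] is false
  app build number ≥ 866: 411 ≥ 866 is false
  country ∈ {AU, FR, GB, JP}: GB is in the set → true
Combine:
[1.1.1.1] false OR true = true
[1.1.1] NOT true = false
[1.1.2.1.1] false → false (antecedent false ⇒ implication holds) = true
[1.1.2.1] NOT true = false
[1.1.2] NOT false = true
[1.1] exactly-one(false, true) = true
[1.2.1] false AND true = false
[1.2.2] exactly-one(true, false) = true
[1.2] false → true (antecedent false ⇒ implication holds) = true
[1] true OR true = true
[2.1.1.1] false AND true = false
[2.1.1] NOT false = true
[2.1.2] true → false = false
[2.1] true → false = false
[2.2.2] true OR false = true
[2.2.3] exactly-one(false, true) = true
[2.2] true AND true AND true = true
[2] false OR true = true
[root] exactly-one(true, true) = false
Overall: false → disabled

Disabled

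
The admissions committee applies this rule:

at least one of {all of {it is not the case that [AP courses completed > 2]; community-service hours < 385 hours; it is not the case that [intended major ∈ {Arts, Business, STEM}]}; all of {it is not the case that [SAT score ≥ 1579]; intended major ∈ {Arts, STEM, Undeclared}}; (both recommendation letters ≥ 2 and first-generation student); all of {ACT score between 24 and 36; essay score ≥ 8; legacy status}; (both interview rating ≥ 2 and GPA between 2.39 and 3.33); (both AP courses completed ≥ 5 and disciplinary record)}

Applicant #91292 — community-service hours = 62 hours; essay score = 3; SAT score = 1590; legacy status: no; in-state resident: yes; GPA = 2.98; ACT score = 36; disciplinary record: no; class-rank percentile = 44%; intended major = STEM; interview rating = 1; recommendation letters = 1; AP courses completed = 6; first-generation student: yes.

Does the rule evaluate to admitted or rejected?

Atomic conditions:
  AP courses completed > 2: 6 > 2 is true
  community-service hours < 385 hours: 62 < 385 is true
  intended major ∈ {Arts, Business, STEM}: STEM is in the set → true
  SAT score ≥ 1579: 1590 ≥ 1579 is true
  intended major ∈ {Arts, STEM, Undeclared}: STEM is in the set → true
  recommendation letters ≥ 2: 1 ≥ 2 is false
  first-generation student: yes → true
  ACT score between 24 and 36: 36 in [24, 36] is true
  essay score ≥ 8: 3 ≥ 8 is false
  legacy status: no → false
  interview rating ≥ 2: 1 ≥ 2 is false
  GPA between 2.39 and 3.33: 2.98 in [2.39, 3.33] is true
  AP courses completed ≥ 5: 6 ≥ 5 is true
  disciplinary record: no → false
Combine:
[1.1] NOT true = false
[1.3] NOT true = false
[1] false AND true AND false = false
[2.1] NOT true = false
[2] false AND true = false
[3] false AND true = false
[4] true AND false AND false = false
[5] false AND true = false
[6] true AND false = false
[root] false OR false OR false OR false OR false OR false = false
Overall: false → rejected

Rejected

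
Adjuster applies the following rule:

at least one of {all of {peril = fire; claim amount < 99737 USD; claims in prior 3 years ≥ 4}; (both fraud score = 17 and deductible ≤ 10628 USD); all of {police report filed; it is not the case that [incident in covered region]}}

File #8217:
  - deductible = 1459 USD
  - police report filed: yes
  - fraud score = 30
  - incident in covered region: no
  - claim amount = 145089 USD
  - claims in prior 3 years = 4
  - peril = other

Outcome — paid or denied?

Atomic conditions:
  peril = fire: other == fire is false
  claim amount < 99737 USD: 145089 < 99737 is false
  claims in prior 3 years ≥ 4: 4 ≥ 4 is true
  fraud score = 17: 30 == 17 is false
  deductible ≤ 10628 USD: 1459 ≤ 10628 is true
  police report filed: yes → true
  incident in covered region: no → false
Combine:
[1] false AND false AND true = false
[2] false AND true = false
[3.2] NOT false = true
[3] true AND true = true
[root] false OR false OR true = true
Overall: true → paid

Paid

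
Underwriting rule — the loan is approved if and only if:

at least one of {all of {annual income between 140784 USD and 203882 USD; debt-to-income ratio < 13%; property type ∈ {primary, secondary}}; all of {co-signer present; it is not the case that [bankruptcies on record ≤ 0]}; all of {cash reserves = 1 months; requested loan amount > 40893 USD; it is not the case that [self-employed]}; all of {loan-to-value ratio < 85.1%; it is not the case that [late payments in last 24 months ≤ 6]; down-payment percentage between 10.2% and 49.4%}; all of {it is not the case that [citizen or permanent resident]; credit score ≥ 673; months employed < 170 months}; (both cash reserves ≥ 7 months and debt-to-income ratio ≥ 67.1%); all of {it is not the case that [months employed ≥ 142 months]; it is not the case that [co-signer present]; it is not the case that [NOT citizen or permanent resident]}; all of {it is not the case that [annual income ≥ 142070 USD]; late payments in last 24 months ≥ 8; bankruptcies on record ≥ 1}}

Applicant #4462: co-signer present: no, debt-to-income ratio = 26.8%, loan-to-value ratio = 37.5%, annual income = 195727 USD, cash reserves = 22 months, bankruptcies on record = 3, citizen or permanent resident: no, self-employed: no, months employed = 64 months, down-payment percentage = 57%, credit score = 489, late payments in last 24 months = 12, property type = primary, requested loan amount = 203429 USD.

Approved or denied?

Denied

Atomic conditions:
  annual income between 140784 USD and 203882 USD: 195727 in [140784, 203882] is true
  debt-to-income ratio < 13%: 26.8 < 13 is false
  property type ∈ {primary, secondary}: primary is in the set → true
  co-signer present: no → false
  bankruptcies on record ≤ 0: 3 ≤ 0 is false
  cash reserves = 1 months: 22 == 1 is false
  requested loan amount > 40893 USD: 203429 > 40893 is true
  self-employed: no → false
  loan-to-value ratio < 85.1%: 37.5 < 85.1 is true
  late payments in last 24 months ≤ 6: 12 ≤ 6 is false
  down-payment percentage between 10.2% and 49.4%: 57 in [10.2, 49.4] is false
  citizen or permanent resident: no → false
  credit score ≥ 673: 489 ≥ 673 is false
  months employed < 170 months: 64 < 170 is true
  cash reserves ≥ 7 months: 22 ≥ 7 is true
  debt-to-income ratio ≥ 67.1%: 26.8 ≥ 67.1 is false
  months employed ≥ 142 months: 64 ≥ 142 is false
  NOT citizen or permanent resident: no → true
  annual income ≥ 142070 USD: 195727 ≥ 142070 is true
  late payments in last 24 months ≥ 8: 12 ≥ 8 is true
  bankruptcies on record ≥ 1: 3 ≥ 1 is true
Combine:
[1] true AND false AND true = false
[2.2] NOT false = true
[2] false AND true = false
[3.3] NOT false = true
[3] false AND true AND true = false
[4.2] NOT false = true
[4] true AND true AND false = false
[5.1] NOT false = true
[5] true AND false AND true = false
[6] true AND false = false
[7.1] NOT false = true
[7.2] NOT false = true
[7.3] NOT true = false
[7] true AND true AND false = false
[8.1] NOT true = false
[8] false AND true AND true = false
[root] false OR false OR false OR false OR false OR false OR false OR false = false
Overall: false → denied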